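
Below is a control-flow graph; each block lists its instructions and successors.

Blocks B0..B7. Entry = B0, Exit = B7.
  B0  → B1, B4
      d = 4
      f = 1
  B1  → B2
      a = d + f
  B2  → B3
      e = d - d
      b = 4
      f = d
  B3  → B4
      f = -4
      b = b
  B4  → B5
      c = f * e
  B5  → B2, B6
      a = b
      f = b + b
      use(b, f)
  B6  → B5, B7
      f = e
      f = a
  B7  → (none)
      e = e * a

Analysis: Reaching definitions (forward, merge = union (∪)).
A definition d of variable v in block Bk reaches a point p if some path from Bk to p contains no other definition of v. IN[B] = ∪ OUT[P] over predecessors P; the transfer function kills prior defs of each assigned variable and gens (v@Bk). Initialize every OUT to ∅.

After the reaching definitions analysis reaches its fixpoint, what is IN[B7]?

Answer: {a@B5, b@B3, c@B4, d@B0, e@B2, f@B6}

Trace:
Per-block solution:
  B0: | IN={} | OUT={d@B0, f@B0}
  B1: | IN={d@B0, f@B0} | OUT={a@B1, d@B0, f@B0}
  B2: | IN={a@B1, a@B5, b@B3, c@B4, d@B0, e@B2, f@B0, f@B5} | OUT={a@B1, a@B5, b@B2, c@B4, d@B0, e@B2, f@B2}
  B3: | IN={a@B1, a@B5, b@B2, c@B4, d@B0, e@B2, f@B2} | OUT={a@B1, a@B5, b@B3, c@B4, d@B0, e@B2, f@B3}
  B4: | IN={a@B1, a@B5, b@B3, c@B4, d@B0, e@B2, f@B0, f@B3} | OUT={a@B1, a@B5, b@B3, c@B4, d@B0, e@B2, f@B0, f@B3}
  B5: | IN={a@B1, a@B5, b@B3, c@B4, d@B0, e@B2, f@B0, f@B3, f@B6} | OUT={a@B5, b@B3, c@B4, d@B0, e@B2, f@B5}
  B6: | IN={a@B5, b@B3, c@B4, d@B0, e@B2, f@B5} | OUT={a@B5, b@B3, c@B4, d@B0, e@B2, f@B6}
  B7: | IN={a@B5, b@B3, c@B4, d@B0, e@B2, f@B6} | OUT={a@B5, b@B3, c@B4, d@B0, e@B7, f@B6}

Merge at B7: IN[B7] = OUT[B6] = {a@B5, b@B3, c@B4, d@B0, e@B2, f@B6}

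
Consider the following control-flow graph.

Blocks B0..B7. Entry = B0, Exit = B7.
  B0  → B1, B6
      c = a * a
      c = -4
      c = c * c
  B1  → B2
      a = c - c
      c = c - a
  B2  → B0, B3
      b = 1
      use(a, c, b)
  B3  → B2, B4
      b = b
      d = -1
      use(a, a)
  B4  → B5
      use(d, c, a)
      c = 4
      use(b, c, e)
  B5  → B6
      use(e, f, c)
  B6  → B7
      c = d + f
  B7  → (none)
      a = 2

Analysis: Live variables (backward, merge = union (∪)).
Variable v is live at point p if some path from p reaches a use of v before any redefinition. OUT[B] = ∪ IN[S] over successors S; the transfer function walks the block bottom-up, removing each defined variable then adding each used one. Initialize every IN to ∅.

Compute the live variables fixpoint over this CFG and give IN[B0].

Converged values:
  B0:   IN={a, d, e, f}   OUT={c, d, e, f}
  B1:   IN={c, d, e, f}   OUT={a, c, d, e, f}
  B2:   IN={a, c, d, e, f}   OUT={a, b, c, d, e, f}
  B3:   IN={a, b, c, e, f}   OUT={a, b, c, d, e, f}
  B4:   IN={a, b, c, d, e, f}   OUT={c, d, e, f}
  B5:   IN={c, d, e, f}   OUT={d, f}
  B6:   IN={d, f}   OUT={}
  B7:   IN={}   OUT={}

Merge at B0: OUT[B0] = IN[B1] ⊔ IN[B6] = {c, d, e, f}
Applying B0's transfer function to that OUT value gives IN[B0] (row B0 above).

Answer: {a, d, e, f}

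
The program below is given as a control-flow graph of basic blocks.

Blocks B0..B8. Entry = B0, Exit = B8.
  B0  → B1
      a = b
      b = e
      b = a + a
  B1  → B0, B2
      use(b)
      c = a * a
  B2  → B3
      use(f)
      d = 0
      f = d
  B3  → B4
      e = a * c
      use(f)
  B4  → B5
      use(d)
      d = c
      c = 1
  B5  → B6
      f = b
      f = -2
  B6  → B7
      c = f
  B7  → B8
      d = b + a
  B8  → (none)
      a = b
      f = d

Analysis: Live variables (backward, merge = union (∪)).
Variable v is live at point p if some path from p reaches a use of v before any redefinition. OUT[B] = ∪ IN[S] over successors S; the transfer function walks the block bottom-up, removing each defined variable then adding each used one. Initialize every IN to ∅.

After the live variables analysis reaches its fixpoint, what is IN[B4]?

Per-block solution:
  B0:  IN={b, e, f}  OUT={a, b, e, f}
  B1:  IN={a, b, e, f}  OUT={a, b, c, e, f}
  B2:  IN={a, b, c, f}  OUT={a, b, c, d, f}
  B3:  IN={a, b, c, d, f}  OUT={a, b, c, d}
  B4:  IN={a, b, c, d}  OUT={a, b}
  B5:  IN={a, b}  OUT={a, b, f}
  B6:  IN={a, b, f}  OUT={a, b}
  B7:  IN={a, b}  OUT={b, d}
  B8:  IN={b, d}  OUT={}

Merge at B4: OUT[B4] = IN[B5] = {a, b}
Applying B4's transfer function to that OUT value gives IN[B4] (row B4 above).

Answer: {a, b, c, d}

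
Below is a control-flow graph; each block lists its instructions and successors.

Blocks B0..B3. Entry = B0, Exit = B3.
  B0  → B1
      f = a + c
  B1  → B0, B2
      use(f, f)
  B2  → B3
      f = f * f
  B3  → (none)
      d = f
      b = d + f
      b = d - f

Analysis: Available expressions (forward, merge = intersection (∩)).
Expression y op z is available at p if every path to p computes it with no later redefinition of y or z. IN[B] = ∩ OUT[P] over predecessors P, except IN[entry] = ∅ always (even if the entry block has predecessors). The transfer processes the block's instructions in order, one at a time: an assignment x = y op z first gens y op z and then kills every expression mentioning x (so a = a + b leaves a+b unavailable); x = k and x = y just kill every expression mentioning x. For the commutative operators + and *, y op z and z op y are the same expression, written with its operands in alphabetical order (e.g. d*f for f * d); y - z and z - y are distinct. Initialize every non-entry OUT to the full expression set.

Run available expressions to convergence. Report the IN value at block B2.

Answer: {a+c}

Working:
Fixpoint table:
  B0: | IN={} | OUT={a+c}
  B1: | IN={a+c} | OUT={a+c}
  B2: | IN={a+c} | OUT={a+c}
  B3: | IN={a+c} | OUT={a+c, d+f, d-f}

Merge at B2: IN[B2] = OUT[B1] = {a+c}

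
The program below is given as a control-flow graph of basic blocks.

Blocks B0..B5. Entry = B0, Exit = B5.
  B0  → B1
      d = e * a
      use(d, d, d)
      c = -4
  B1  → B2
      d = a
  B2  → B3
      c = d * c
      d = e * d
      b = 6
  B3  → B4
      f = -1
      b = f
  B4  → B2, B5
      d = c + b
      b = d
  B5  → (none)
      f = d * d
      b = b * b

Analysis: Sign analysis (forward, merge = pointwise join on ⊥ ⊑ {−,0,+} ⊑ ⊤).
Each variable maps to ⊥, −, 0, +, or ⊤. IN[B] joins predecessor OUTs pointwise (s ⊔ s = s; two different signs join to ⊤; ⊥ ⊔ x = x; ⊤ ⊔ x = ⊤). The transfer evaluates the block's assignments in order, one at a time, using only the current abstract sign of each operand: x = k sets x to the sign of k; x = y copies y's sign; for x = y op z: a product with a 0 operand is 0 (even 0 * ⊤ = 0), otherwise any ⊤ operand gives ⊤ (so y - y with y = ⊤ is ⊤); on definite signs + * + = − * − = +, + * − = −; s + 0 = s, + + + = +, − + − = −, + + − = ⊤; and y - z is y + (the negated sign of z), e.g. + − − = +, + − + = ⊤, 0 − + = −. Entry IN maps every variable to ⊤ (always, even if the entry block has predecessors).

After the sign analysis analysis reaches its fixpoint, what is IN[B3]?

Answer: {a: ⊤, b: +, c: ⊤, d: ⊤, e: ⊤, f: ⊤}

Working:
Fixpoint table:
  B0:  IN=(all ⊤)  OUT={c:-; rest ⊤}
  B1:  IN={c:-; rest ⊤}  OUT={c:-; rest ⊤}
  B2:  IN=(all ⊤)  OUT={b:+; rest ⊤}
  B3:  IN={b:+; rest ⊤}  OUT={b:-, f:-; rest ⊤}
  B4:  IN={b:-, f:-; rest ⊤}  OUT={f:-; rest ⊤}
  B5:  IN={f:-; rest ⊤}  OUT=(all ⊤)

Merge at B3: IN[B3] = OUT[B2] = {a: ⊤, b: +, c: ⊤, d: ⊤, e: ⊤, f: ⊤}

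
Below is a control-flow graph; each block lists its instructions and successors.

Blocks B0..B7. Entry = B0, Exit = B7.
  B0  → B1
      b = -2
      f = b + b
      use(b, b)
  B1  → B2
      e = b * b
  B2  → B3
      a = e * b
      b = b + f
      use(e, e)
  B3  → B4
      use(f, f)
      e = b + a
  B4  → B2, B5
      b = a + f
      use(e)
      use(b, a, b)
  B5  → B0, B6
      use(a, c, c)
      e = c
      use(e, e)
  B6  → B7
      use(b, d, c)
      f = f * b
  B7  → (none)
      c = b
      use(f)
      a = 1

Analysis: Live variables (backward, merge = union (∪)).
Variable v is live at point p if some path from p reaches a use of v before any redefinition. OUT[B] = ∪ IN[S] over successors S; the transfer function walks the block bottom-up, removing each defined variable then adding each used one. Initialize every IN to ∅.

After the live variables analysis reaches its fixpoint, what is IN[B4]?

Converged values:
  B0:   IN={c, d}   OUT={b, c, d, f}
  B1:   IN={b, c, d, f}   OUT={b, c, d, e, f}
  B2:   IN={b, c, d, e, f}   OUT={a, b, c, d, f}
  B3:   IN={a, b, c, d, f}   OUT={a, c, d, e, f}
  B4:   IN={a, c, d, e, f}   OUT={a, b, c, d, e, f}
  B5:   IN={a, b, c, d, f}   OUT={b, c, d, f}
  B6:   IN={b, c, d, f}   OUT={b, f}
  B7:   IN={b, f}   OUT={}

Merge at B4: OUT[B4] = IN[B2] ⊔ IN[B5] = {a, b, c, d, e, f}
Applying B4's transfer function to that OUT value gives IN[B4] (row B4 above).

Answer: {a, c, d, e, f}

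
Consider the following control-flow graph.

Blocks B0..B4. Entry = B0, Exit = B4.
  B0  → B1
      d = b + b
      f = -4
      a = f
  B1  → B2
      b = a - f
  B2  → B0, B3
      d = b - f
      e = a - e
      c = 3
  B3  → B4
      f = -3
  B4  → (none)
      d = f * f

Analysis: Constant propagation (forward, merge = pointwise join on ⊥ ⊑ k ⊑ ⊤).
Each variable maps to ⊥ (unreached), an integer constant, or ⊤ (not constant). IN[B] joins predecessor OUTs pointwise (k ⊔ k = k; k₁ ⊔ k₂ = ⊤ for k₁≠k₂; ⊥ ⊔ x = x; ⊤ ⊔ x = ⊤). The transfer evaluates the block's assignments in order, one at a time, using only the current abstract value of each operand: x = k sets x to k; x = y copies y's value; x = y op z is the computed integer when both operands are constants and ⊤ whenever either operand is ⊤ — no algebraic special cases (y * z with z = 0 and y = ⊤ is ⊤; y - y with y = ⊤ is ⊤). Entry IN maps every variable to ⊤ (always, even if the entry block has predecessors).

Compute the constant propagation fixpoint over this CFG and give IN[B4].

Answer: {a: -4, b: 0, c: 3, d: 4, e: ⊤, f: -3}

Working:
Per-block solution:
  B0: | IN=(all ⊤) | OUT={a:-4, f:-4; rest ⊤}
  B1: | IN={a:-4, f:-4; rest ⊤} | OUT={a:-4, b:0, f:-4; rest ⊤}
  B2: | IN={a:-4, b:0, f:-4; rest ⊤} | OUT={a:-4, b:0, c:3, d:4, f:-4; rest ⊤}
  B3: | IN={a:-4, b:0, c:3, d:4, f:-4; rest ⊤} | OUT={a:-4, b:0, c:3, d:4, f:-3; rest ⊤}
  B4: | IN={a:-4, b:0, c:3, d:4, f:-3; rest ⊤} | OUT={a:-4, b:0, c:3, d:9, f:-3; rest ⊤}

Merge at B4: IN[B4] = OUT[B3] = {a: -4, b: 0, c: 3, d: 4, e: ⊤, f: -3}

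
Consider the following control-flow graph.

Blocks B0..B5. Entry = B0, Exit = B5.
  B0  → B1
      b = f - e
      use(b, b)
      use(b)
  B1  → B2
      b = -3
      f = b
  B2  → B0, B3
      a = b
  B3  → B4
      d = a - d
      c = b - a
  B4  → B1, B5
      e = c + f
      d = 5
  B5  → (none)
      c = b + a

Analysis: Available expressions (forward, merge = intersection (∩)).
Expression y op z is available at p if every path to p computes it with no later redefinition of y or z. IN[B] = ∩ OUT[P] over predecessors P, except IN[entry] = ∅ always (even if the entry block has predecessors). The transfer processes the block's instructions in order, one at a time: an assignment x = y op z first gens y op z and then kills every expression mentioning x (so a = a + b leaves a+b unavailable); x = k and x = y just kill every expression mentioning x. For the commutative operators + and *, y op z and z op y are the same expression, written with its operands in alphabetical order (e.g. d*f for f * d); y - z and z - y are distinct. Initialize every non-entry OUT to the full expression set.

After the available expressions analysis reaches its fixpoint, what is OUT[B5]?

Answer: {a+b, b-a}

Working:
Per-block solution:
  B0:   IN={}   OUT={f-e}
  B1:   IN={}   OUT={}
  B2:   IN={}   OUT={}
  B3:   IN={}   OUT={b-a}
  B4:   IN={b-a}   OUT={b-a, c+f}
  B5:   IN={b-a, c+f}   OUT={a+b, b-a}

Merge at B5: IN[B5] = OUT[B4] = {b-a, c+f}
Applying B5's transfer function to that IN value gives OUT[B5] (row B5 above).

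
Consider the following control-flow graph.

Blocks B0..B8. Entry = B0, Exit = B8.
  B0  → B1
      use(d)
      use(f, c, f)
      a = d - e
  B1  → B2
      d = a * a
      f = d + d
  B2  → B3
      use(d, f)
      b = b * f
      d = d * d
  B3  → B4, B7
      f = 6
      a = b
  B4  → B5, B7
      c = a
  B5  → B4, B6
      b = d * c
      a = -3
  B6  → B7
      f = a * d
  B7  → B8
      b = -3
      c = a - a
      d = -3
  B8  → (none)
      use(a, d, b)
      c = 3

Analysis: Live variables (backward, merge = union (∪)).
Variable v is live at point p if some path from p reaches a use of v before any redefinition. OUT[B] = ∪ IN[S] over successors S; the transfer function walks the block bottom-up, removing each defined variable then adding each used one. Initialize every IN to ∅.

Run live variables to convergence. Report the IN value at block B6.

Answer: {a, d}

Trace:
Converged values:
  B0: | IN={b, c, d, e, f} | OUT={a, b}
  B1: | IN={a, b} | OUT={b, d, f}
  B2: | IN={b, d, f} | OUT={b, d}
  B3: | IN={b, d} | OUT={a, d}
  B4: | IN={a, d} | OUT={a, c, d}
  B5: | IN={c, d} | OUT={a, d}
  B6: | IN={a, d} | OUT={a}
  B7: | IN={a} | OUT={a, b, d}
  B8: | IN={a, b, d} | OUT={}

Merge at B6: OUT[B6] = IN[B7] = {a}
Applying B6's transfer function to that OUT value gives IN[B6] (row B6 above).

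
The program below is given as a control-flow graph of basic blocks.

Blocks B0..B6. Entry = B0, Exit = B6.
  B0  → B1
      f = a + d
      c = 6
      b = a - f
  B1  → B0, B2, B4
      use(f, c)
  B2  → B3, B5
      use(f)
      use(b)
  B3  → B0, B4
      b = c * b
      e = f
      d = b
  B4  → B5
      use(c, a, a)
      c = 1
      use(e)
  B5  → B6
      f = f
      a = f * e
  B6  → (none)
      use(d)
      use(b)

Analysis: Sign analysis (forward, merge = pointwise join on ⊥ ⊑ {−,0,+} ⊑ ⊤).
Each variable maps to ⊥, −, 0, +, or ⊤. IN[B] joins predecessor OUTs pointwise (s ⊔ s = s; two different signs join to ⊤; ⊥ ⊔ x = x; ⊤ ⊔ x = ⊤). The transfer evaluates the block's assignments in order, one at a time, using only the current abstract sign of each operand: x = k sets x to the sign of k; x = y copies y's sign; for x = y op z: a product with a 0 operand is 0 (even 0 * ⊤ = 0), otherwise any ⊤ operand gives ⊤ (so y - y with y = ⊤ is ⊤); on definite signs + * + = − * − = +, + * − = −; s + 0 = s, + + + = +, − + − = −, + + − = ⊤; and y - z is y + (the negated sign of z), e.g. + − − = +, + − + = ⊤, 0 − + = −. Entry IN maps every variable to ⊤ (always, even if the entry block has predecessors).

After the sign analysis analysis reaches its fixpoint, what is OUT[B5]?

Answer: {a: ⊤, b: ⊤, c: +, d: ⊤, e: ⊤, f: ⊤}

Derivation:
Fixpoint table:
  B0: | IN=(all ⊤) | OUT={c:+; rest ⊤}
  B1: | IN={c:+; rest ⊤} | OUT={c:+; rest ⊤}
  B2: | IN={c:+; rest ⊤} | OUT={c:+; rest ⊤}
  B3: | IN={c:+; rest ⊤} | OUT={c:+; rest ⊤}
  B4: | IN={c:+; rest ⊤} | OUT={c:+; rest ⊤}
  B5: | IN={c:+; rest ⊤} | OUT={c:+; rest ⊤}
  B6: | IN={c:+; rest ⊤} | OUT={c:+; rest ⊤}

Merge at B5: IN[B5] = OUT[B2] ⊔ OUT[B4] = {a: ⊤, b: ⊤, c: +, d: ⊤, e: ⊤, f: ⊤}
Applying B5's transfer function to that IN value gives OUT[B5] (row B5 above).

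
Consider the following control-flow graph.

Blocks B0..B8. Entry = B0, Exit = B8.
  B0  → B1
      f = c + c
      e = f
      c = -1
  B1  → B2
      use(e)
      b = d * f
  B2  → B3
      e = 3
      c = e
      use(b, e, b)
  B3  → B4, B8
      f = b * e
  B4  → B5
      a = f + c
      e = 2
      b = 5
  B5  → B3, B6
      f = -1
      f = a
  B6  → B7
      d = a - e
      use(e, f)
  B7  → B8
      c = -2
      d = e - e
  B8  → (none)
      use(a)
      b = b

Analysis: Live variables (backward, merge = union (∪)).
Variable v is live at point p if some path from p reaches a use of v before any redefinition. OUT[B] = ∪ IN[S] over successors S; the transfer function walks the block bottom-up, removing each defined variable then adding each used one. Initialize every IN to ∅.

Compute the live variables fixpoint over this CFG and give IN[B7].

Converged values:
  B0:   IN={a, c, d}   OUT={a, d, e, f}
  B1:   IN={a, d, e, f}   OUT={a, b}
  B2:   IN={a, b}   OUT={a, b, c, e}
  B3:   IN={a, b, c, e}   OUT={a, b, c, f}
  B4:   IN={c, f}   OUT={a, b, c, e}
  B5:   IN={a, b, c, e}   OUT={a, b, c, e, f}
  B6:   IN={a, b, e, f}   OUT={a, b, e}
  B7:   IN={a, b, e}   OUT={a, b}
  B8:   IN={a, b}   OUT={}

Merge at B7: OUT[B7] = IN[B8] = {a, b}
Applying B7's transfer function to that OUT value gives IN[B7] (row B7 above).

Answer: {a, b, e}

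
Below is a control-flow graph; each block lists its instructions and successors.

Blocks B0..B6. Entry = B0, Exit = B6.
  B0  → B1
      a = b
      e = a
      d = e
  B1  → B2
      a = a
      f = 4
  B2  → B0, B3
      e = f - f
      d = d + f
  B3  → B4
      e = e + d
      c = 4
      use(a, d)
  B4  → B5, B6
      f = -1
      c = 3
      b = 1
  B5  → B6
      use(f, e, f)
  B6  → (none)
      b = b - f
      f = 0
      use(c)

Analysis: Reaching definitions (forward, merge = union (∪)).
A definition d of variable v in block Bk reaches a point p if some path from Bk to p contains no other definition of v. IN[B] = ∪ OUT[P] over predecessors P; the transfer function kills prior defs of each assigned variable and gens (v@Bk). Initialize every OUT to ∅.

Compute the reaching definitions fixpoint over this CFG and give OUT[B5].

Answer: {a@B1, b@B4, c@B4, d@B2, e@B3, f@B4}

Working:
Converged values:
  B0:   IN={a@B1, d@B2, e@B2, f@B1}   OUT={a@B0, d@B0, e@B0, f@B1}
  B1:   IN={a@B0, d@B0, e@B0, f@B1}   OUT={a@B1, d@B0, e@B0, f@B1}
  B2:   IN={a@B1, d@B0, e@B0, f@B1}   OUT={a@B1, d@B2, e@B2, f@B1}
  B3:   IN={a@B1, d@B2, e@B2, f@B1}   OUT={a@B1, c@B3, d@B2, e@B3, f@B1}
  B4:   IN={a@B1, c@B3, d@B2, e@B3, f@B1}   OUT={a@B1, b@B4, c@B4, d@B2, e@B3, f@B4}
  B5:   IN={a@B1, b@B4, c@B4, d@B2, e@B3, f@B4}   OUT={a@B1, b@B4, c@B4, d@B2, e@B3, f@B4}
  B6:   IN={a@B1, b@B4, c@B4, d@B2, e@B3, f@B4}   OUT={a@B1, b@B6, c@B4, d@B2, e@B3, f@B6}

Merge at B5: IN[B5] = OUT[B4] = {a@B1, b@B4, c@B4, d@B2, e@B3, f@B4}
Applying B5's transfer function to that IN value gives OUT[B5] (row B5 above).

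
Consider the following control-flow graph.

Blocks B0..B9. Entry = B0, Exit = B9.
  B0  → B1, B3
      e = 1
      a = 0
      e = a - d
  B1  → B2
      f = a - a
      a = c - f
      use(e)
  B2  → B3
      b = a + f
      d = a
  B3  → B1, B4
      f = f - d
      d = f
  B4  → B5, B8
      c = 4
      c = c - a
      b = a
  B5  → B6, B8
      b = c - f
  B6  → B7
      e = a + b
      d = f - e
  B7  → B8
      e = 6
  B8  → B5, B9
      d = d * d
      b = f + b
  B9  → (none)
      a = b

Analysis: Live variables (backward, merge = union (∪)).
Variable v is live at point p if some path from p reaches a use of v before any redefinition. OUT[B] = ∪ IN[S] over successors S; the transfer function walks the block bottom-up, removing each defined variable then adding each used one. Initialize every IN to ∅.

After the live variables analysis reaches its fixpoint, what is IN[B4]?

Answer: {a, d, f}

Trace:
Per-block solution:
  B0: | IN={c, d, f} | OUT={a, c, d, e, f}
  B1: | IN={a, c, e} | OUT={a, c, e, f}
  B2: | IN={a, c, e, f} | OUT={a, c, d, e, f}
  B3: | IN={a, c, d, e, f} | OUT={a, c, d, e, f}
  B4: | IN={a, d, f} | OUT={a, b, c, d, f}
  B5: | IN={a, c, d, f} | OUT={a, b, c, d, f}
  B6: | IN={a, b, c, f} | OUT={a, b, c, d, f}
  B7: | IN={a, b, c, d, f} | OUT={a, b, c, d, f}
  B8: | IN={a, b, c, d, f} | OUT={a, b, c, d, f}
  B9: | IN={b} | OUT={}

Merge at B4: OUT[B4] = IN[B5] ⊔ IN[B8] = {a, b, c, d, f}
Applying B4's transfer function to that OUT value gives IN[B4] (row B4 above).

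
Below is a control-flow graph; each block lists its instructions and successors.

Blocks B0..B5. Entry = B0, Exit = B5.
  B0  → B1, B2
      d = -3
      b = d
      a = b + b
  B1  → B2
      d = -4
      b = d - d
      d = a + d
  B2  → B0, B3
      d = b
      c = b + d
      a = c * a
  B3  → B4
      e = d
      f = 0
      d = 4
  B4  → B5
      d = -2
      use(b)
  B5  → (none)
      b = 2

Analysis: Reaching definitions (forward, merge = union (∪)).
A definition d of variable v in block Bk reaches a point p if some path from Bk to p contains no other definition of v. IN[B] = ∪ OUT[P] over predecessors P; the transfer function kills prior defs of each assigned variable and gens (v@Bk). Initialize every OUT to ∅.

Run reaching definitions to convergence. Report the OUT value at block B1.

Converged values:
  B0:   IN={a@B2, b@B0, b@B1, c@B2, d@B2}   OUT={a@B0, b@B0, c@B2, d@B0}
  B1:   IN={a@B0, b@B0, c@B2, d@B0}   OUT={a@B0, b@B1, c@B2, d@B1}
  B2:   IN={a@B0, b@B0, b@B1, c@B2, d@B0, d@B1}   OUT={a@B2, b@B0, b@B1, c@B2, d@B2}
  B3:   IN={a@B2, b@B0, b@B1, c@B2, d@B2}   OUT={a@B2, b@B0, b@B1, c@B2, d@B3, e@B3, f@B3}
  B4:   IN={a@B2, b@B0, b@B1, c@B2, d@B3, e@B3, f@B3}   OUT={a@B2, b@B0, b@B1, c@B2, d@B4, e@B3, f@B3}
  B5:   IN={a@B2, b@B0, b@B1, c@B2, d@B4, e@B3, f@B3}   OUT={a@B2, b@B5, c@B2, d@B4, e@B3, f@B3}

Merge at B1: IN[B1] = OUT[B0] = {a@B0, b@B0, c@B2, d@B0}
Applying B1's transfer function to that IN value gives OUT[B1] (row B1 above).

Answer: {a@B0, b@B1, c@B2, d@B1}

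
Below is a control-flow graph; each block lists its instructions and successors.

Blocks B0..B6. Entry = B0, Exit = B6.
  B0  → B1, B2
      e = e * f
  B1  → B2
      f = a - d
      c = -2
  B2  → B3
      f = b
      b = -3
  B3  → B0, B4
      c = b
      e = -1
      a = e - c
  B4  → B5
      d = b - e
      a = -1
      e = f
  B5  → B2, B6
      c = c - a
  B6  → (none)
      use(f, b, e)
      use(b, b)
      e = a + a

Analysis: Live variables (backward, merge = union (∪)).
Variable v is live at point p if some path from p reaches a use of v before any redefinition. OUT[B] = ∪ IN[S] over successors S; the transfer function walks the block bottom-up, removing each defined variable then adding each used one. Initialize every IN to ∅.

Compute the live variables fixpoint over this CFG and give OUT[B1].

Answer: {b, d}

Trace:
Converged values:
  B0:  IN={a, b, d, e, f}  OUT={a, b, d}
  B1:  IN={a, b, d}  OUT={b, d}
  B2:  IN={b, d}  OUT={b, d, f}
  B3:  IN={b, d, f}  OUT={a, b, c, d, e, f}
  B4:  IN={b, c, e, f}  OUT={a, b, c, d, e, f}
  B5:  IN={a, b, c, d, e, f}  OUT={a, b, d, e, f}
  B6:  IN={a, b, e, f}  OUT={}

Merge at B1: OUT[B1] = IN[B2] = {b, d}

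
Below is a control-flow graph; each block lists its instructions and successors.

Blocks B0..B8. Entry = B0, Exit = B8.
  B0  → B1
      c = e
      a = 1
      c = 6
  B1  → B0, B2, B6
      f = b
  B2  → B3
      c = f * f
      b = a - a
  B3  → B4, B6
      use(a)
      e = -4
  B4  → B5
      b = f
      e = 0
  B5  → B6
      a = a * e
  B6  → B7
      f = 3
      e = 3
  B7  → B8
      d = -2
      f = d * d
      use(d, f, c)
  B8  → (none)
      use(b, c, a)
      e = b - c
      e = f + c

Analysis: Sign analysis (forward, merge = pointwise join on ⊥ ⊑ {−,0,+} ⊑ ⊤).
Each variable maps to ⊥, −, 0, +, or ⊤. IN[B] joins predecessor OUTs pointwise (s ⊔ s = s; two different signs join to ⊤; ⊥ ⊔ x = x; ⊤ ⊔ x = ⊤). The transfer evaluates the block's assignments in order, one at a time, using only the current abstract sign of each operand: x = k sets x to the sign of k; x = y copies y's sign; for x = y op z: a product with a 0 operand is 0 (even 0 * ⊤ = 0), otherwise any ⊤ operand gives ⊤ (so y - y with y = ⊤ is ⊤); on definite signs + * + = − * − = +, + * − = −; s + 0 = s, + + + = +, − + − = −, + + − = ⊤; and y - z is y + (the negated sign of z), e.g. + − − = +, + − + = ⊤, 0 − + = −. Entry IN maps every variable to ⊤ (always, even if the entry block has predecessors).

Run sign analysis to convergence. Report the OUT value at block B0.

Answer: {a: +, b: ⊤, c: +, d: ⊤, e: ⊤, f: ⊤}

Trace:
Converged values:
  B0:  IN=(all ⊤)  OUT={a:+, c:+; rest ⊤}
  B1:  IN={a:+, c:+; rest ⊤}  OUT={a:+, c:+; rest ⊤}
  B2:  IN={a:+, c:+; rest ⊤}  OUT={a:+; rest ⊤}
  B3:  IN={a:+; rest ⊤}  OUT={a:+, e:-; rest ⊤}
  B4:  IN={a:+, e:-; rest ⊤}  OUT={a:+, e:0; rest ⊤}
  B5:  IN={a:+, e:0; rest ⊤}  OUT={a:0, e:0; rest ⊤}
  B6:  IN=(all ⊤)  OUT={e:+, f:+; rest ⊤}
  B7:  IN={e:+, f:+; rest ⊤}  OUT={d:-, e:+, f:+; rest ⊤}
  B8:  IN={d:-, e:+, f:+; rest ⊤}  OUT={d:-, f:+; rest ⊤}

Merge at B0 (entry node, so the boundary value (all ⊤) is joined with the incoming edge(s)): IN[B0] = (all ⊤) ⊔ OUT[B1] = {a: ⊤, b: ⊤, c: ⊤, d: ⊤, e: ⊤, f: ⊤}
Applying B0's transfer function to that IN value gives OUT[B0] (row B0 above).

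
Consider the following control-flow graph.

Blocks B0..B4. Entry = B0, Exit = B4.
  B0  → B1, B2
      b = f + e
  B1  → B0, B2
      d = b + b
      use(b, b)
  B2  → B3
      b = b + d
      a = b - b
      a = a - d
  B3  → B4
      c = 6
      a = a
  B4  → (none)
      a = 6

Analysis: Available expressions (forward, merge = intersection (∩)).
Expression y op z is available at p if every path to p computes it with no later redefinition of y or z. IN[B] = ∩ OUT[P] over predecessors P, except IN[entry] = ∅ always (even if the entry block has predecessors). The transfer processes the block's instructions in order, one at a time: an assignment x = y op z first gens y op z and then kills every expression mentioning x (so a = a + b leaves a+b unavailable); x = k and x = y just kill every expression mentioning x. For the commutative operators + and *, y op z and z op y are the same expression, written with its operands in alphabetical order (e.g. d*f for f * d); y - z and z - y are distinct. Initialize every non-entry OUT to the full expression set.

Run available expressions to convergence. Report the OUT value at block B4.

Fixpoint table:
  B0:   IN={}   OUT={e+f}
  B1:   IN={e+f}   OUT={b+b, e+f}
  B2:   IN={e+f}   OUT={b-b, e+f}
  B3:   IN={b-b, e+f}   OUT={b-b, e+f}
  B4:   IN={b-b, e+f}   OUT={b-b, e+f}

Merge at B4: IN[B4] = OUT[B3] = {b-b, e+f}
Applying B4's transfer function to that IN value gives OUT[B4] (row B4 above).

Answer: {b-b, e+f}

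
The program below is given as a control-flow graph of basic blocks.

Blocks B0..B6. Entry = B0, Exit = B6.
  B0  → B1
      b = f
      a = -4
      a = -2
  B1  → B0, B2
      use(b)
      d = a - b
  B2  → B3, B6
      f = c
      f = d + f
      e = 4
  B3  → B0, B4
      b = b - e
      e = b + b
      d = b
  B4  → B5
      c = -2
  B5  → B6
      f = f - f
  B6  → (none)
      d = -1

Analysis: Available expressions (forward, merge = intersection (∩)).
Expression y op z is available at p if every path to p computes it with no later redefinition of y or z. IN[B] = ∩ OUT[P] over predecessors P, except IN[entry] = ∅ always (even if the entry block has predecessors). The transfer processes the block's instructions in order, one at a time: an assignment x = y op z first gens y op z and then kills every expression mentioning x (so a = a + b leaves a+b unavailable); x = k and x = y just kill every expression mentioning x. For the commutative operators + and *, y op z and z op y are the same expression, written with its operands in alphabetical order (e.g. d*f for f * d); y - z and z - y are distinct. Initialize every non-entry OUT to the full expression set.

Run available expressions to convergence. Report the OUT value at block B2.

Converged values:
  B0:   IN={}   OUT={}
  B1:   IN={}   OUT={a-b}
  B2:   IN={a-b}   OUT={a-b}
  B3:   IN={a-b}   OUT={b+b}
  B4:   IN={b+b}   OUT={b+b}
  B5:   IN={b+b}   OUT={b+b}
  B6:   IN={}   OUT={}

Merge at B2: IN[B2] = OUT[B1] = {a-b}
Applying B2's transfer function to that IN value gives OUT[B2] (row B2 above).

Answer: {a-b}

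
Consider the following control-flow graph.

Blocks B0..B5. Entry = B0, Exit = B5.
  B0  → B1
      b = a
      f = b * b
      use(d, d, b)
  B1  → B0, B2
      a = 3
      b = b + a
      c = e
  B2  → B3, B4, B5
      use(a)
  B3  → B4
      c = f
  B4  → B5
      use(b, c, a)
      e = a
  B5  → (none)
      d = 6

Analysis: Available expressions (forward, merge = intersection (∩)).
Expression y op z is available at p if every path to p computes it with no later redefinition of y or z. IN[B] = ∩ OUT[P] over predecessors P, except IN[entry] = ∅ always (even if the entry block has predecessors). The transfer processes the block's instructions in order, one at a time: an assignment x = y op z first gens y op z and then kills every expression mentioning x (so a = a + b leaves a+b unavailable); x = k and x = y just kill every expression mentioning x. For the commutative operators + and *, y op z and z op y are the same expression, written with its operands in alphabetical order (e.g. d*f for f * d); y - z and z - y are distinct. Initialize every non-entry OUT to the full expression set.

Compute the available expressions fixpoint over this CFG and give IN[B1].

Fixpoint table:
  B0: | IN={} | OUT={b*b}
  B1: | IN={b*b} | OUT={}
  B2: | IN={} | OUT={}
  B3: | IN={} | OUT={}
  B4: | IN={} | OUT={}
  B5: | IN={} | OUT={}

Merge at B1: IN[B1] = OUT[B0] = {b*b}

Answer: {b*b}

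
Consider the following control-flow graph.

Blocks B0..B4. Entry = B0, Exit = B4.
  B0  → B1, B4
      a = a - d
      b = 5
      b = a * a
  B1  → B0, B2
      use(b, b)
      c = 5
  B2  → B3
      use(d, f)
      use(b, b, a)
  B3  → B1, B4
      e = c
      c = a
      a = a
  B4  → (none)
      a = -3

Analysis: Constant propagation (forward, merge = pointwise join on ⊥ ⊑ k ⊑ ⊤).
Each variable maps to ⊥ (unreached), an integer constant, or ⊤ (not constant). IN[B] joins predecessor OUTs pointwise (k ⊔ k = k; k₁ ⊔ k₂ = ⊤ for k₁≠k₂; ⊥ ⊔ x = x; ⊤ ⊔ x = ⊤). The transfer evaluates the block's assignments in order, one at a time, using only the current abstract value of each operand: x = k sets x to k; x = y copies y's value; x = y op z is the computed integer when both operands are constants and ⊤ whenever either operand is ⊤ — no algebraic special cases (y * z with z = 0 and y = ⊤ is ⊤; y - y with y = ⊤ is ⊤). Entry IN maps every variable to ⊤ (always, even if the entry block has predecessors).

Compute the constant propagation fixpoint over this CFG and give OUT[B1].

Per-block solution:
  B0:   IN=(all ⊤)   OUT=(all ⊤)
  B1:   IN=(all ⊤)   OUT={c:5; rest ⊤}
  B2:   IN={c:5; rest ⊤}   OUT={c:5; rest ⊤}
  B3:   IN={c:5; rest ⊤}   OUT={e:5; rest ⊤}
  B4:   IN=(all ⊤)   OUT={a:-3; rest ⊤}

Merge at B1: IN[B1] = OUT[B0] ⊔ OUT[B3] = {a: ⊤, b: ⊤, c: ⊤, d: ⊤, e: ⊤, f: ⊤}
Applying B1's transfer function to that IN value gives OUT[B1] (row B1 above).

Answer: {a: ⊤, b: ⊤, c: 5, d: ⊤, e: ⊤, f: ⊤}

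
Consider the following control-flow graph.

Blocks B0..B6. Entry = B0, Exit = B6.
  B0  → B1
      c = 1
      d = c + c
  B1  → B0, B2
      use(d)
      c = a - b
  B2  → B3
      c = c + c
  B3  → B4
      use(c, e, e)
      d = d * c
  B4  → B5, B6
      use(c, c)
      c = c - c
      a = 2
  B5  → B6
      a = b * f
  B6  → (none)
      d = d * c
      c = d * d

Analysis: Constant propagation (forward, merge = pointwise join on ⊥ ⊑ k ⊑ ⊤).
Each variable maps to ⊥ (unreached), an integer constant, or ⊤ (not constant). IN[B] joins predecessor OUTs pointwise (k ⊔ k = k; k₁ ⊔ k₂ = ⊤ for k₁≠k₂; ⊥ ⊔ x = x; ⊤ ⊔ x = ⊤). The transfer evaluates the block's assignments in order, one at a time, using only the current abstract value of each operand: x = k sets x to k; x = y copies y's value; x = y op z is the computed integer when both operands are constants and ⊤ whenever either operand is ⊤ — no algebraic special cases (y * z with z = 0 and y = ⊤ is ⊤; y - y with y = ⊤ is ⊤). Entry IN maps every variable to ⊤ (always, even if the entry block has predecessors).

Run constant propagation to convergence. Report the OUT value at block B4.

Fixpoint table:
  B0:  IN=(all ⊤)  OUT={c:1, d:2; rest ⊤}
  B1:  IN={c:1, d:2; rest ⊤}  OUT={d:2; rest ⊤}
  B2:  IN={d:2; rest ⊤}  OUT={d:2; rest ⊤}
  B3:  IN={d:2; rest ⊤}  OUT=(all ⊤)
  B4:  IN=(all ⊤)  OUT={a:2; rest ⊤}
  B5:  IN={a:2; rest ⊤}  OUT=(all ⊤)
  B6:  IN=(all ⊤)  OUT=(all ⊤)

Merge at B4: IN[B4] = OUT[B3] = {a: ⊤, b: ⊤, c: ⊤, d: ⊤, e: ⊤, f: ⊤}
Applying B4's transfer function to that IN value gives OUT[B4] (row B4 above).

Answer: {a: 2, b: ⊤, c: ⊤, d: ⊤, e: ⊤, f: ⊤}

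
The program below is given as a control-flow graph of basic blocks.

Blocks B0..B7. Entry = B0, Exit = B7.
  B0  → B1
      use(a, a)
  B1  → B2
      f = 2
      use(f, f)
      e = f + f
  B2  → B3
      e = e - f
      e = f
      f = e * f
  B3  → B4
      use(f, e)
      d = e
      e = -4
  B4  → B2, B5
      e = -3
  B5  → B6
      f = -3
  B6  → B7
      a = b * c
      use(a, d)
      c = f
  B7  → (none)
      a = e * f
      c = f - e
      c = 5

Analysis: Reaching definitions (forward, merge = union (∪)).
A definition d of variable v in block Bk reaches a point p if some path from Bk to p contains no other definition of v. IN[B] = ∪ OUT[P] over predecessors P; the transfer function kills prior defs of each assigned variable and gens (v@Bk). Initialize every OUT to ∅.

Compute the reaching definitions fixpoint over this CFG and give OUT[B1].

Fixpoint table:
  B0:  IN={}  OUT={}
  B1:  IN={}  OUT={e@B1, f@B1}
  B2:  IN={d@B3, e@B1, e@B4, f@B1, f@B2}  OUT={d@B3, e@B2, f@B2}
  B3:  IN={d@B3, e@B2, f@B2}  OUT={d@B3, e@B3, f@B2}
  B4:  IN={d@B3, e@B3, f@B2}  OUT={d@B3, e@B4, f@B2}
  B5:  IN={d@B3, e@B4, f@B2}  OUT={d@B3, e@B4, f@B5}
  B6:  IN={d@B3, e@B4, f@B5}  OUT={a@B6, c@B6, d@B3, e@B4, f@B5}
  B7:  IN={a@B6, c@B6, d@B3, e@B4, f@B5}  OUT={a@B7, c@B7, d@B3, e@B4, f@B5}

Merge at B1: IN[B1] = OUT[B0] = {}
Applying B1's transfer function to that IN value gives OUT[B1] (row B1 above).

Answer: {e@B1, f@B1}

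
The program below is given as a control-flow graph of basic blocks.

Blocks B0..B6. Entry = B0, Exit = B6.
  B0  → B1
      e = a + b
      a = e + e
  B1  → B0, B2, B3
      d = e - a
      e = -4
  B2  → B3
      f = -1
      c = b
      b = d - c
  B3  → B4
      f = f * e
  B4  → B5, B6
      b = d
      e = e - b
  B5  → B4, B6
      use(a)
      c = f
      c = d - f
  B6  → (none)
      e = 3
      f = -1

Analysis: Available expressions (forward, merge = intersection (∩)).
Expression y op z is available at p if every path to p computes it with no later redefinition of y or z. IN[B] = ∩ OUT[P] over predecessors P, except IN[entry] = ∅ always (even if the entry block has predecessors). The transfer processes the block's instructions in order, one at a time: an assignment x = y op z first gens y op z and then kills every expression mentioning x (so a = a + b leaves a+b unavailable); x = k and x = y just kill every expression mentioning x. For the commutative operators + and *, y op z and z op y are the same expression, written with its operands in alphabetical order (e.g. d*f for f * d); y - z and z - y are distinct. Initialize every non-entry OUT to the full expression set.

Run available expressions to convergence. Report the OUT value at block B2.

Fixpoint table:
  B0: | IN={} | OUT={e+e}
  B1: | IN={e+e} | OUT={}
  B2: | IN={} | OUT={d-c}
  B3: | IN={} | OUT={}
  B4: | IN={} | OUT={}
  B5: | IN={} | OUT={d-f}
  B6: | IN={} | OUT={}

Merge at B2: IN[B2] = OUT[B1] = {}
Applying B2's transfer function to that IN value gives OUT[B2] (row B2 above).

Answer: {d-c}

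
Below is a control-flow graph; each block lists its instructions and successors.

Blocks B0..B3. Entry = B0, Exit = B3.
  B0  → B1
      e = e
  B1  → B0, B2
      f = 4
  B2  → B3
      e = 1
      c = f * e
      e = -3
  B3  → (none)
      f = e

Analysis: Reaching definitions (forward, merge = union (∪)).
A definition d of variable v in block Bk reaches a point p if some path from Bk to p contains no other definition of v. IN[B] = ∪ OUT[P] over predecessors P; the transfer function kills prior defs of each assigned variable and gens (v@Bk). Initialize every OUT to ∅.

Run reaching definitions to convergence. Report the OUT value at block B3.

Answer: {c@B2, e@B2, f@B3}

Derivation:
Per-block solution:
  B0:   IN={e@B0, f@B1}   OUT={e@B0, f@B1}
  B1:   IN={e@B0, f@B1}   OUT={e@B0, f@B1}
  B2:   IN={e@B0, f@B1}   OUT={c@B2, e@B2, f@B1}
  B3:   IN={c@B2, e@B2, f@B1}   OUT={c@B2, e@B2, f@B3}

Merge at B3: IN[B3] = OUT[B2] = {c@B2, e@B2, f@B1}
Applying B3's transfer function to that IN value gives OUT[B3] (row B3 above).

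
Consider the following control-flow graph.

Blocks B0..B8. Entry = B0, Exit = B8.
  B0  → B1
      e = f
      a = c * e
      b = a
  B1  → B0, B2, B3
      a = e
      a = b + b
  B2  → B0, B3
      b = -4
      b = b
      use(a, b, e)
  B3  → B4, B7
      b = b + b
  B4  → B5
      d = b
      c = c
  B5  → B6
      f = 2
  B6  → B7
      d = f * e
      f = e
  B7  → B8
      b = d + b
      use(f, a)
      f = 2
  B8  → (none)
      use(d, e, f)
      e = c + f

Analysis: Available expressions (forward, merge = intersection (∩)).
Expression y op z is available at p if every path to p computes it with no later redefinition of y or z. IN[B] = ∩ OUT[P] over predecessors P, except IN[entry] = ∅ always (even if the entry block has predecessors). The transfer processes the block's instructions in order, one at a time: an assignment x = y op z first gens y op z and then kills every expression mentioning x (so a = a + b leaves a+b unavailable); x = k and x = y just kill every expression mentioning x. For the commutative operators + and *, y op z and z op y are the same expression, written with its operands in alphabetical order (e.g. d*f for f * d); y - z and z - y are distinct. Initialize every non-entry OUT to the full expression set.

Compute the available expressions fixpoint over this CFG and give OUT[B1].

Answer: {b+b, c*e}

Trace:
Converged values:
  B0:  IN={}  OUT={c*e}
  B1:  IN={c*e}  OUT={b+b, c*e}
  B2:  IN={b+b, c*e}  OUT={c*e}
  B3:  IN={c*e}  OUT={c*e}
  B4:  IN={c*e}  OUT={}
  B5:  IN={}  OUT={}
  B6:  IN={}  OUT={}
  B7:  IN={}  OUT={}
  B8:  IN={}  OUT={c+f}

Merge at B1: IN[B1] = OUT[B0] = {c*e}
Applying B1's transfer function to that IN value gives OUT[B1] (row B1 above).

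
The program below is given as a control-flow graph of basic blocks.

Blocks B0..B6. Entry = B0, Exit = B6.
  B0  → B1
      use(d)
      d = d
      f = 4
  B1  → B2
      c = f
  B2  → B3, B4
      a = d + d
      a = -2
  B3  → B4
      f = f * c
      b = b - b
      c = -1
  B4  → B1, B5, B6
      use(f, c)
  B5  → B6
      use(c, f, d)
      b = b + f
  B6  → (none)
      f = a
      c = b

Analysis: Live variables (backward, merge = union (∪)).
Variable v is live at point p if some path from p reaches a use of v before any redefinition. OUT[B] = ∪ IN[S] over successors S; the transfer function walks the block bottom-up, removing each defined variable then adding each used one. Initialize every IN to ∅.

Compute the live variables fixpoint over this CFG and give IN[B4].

Answer: {a, b, c, d, f}

Trace:
Fixpoint table:
  B0:   IN={b, d}   OUT={b, d, f}
  B1:   IN={b, d, f}   OUT={b, c, d, f}
  B2:   IN={b, c, d, f}   OUT={a, b, c, d, f}
  B3:   IN={a, b, c, d, f}   OUT={a, b, c, d, f}
  B4:   IN={a, b, c, d, f}   OUT={a, b, c, d, f}
  B5:   IN={a, b, c, d, f}   OUT={a, b}
  B6:   IN={a, b}   OUT={}

Merge at B4: OUT[B4] = IN[B1] ⊔ IN[B5] ⊔ IN[B6] = {a, b, c, d, f}
Applying B4's transfer function to that OUT value gives IN[B4] (row B4 above).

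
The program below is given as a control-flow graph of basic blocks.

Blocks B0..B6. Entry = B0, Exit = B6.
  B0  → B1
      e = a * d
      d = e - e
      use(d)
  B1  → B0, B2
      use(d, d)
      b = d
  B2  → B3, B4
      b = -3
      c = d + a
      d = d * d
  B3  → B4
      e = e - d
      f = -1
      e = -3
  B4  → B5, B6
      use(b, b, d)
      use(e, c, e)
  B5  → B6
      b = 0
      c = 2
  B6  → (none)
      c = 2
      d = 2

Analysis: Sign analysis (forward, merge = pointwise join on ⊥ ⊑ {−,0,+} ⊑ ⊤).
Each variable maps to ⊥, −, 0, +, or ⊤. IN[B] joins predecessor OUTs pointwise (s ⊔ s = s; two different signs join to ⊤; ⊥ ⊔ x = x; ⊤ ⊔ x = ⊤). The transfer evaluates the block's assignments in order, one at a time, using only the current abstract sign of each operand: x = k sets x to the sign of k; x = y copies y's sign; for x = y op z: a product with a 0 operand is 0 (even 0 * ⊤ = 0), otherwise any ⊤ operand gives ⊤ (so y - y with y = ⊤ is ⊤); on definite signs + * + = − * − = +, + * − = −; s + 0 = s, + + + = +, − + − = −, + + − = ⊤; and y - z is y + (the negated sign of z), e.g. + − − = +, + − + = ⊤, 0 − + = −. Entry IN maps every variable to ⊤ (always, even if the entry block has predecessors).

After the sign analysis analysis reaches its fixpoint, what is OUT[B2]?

Answer: {a: ⊤, b: -, c: ⊤, d: ⊤, e: ⊤, f: ⊤}

Derivation:
Per-block solution:
  B0: | IN=(all ⊤) | OUT=(all ⊤)
  B1: | IN=(all ⊤) | OUT=(all ⊤)
  B2: | IN=(all ⊤) | OUT={b:-; rest ⊤}
  B3: | IN={b:-; rest ⊤} | OUT={b:-, e:-, f:-; rest ⊤}
  B4: | IN={b:-; rest ⊤} | OUT={b:-; rest ⊤}
  B5: | IN={b:-; rest ⊤} | OUT={b:0, c:+; rest ⊤}
  B6: | IN=(all ⊤) | OUT={c:+, d:+; rest ⊤}

Merge at B2: IN[B2] = OUT[B1] = {a: ⊤, b: ⊤, c: ⊤, d: ⊤, e: ⊤, f: ⊤}
Applying B2's transfer function to that IN value gives OUT[B2] (row B2 above).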